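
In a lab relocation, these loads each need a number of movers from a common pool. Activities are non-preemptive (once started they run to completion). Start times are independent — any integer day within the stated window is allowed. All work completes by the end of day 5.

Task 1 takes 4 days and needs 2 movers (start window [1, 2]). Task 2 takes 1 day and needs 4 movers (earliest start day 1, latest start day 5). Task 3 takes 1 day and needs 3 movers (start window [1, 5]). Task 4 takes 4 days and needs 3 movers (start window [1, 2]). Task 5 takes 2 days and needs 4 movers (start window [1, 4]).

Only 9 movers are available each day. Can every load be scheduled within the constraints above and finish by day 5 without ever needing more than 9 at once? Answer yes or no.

yes

Schedule Task 1@1, Task 2@1, Task 3@1, Task 4@2, Task 5@2: d1:9  d2:9  d3:9  d4:5  d5:3 — peak 9 ≤ 9.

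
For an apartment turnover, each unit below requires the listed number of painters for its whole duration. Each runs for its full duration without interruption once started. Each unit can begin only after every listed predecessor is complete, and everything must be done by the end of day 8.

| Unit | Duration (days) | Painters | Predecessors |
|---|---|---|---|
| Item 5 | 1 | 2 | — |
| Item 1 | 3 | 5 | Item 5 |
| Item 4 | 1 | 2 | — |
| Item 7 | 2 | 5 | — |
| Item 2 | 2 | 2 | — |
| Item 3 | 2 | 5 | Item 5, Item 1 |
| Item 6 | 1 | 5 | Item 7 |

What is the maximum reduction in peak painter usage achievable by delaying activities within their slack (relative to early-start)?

5

Early-start peak: d1:11  d2:12  d3:10  d4:5  d5:5  d6:5  d7:0  d8:0 ⇒ 12.
Leveled (Item 5@1, Item 1@3, Item 4@2, Item 7@1, Item 2@3, Item 3@6, Item 6@8): d1:7  d2:7  d3:7  d4:7  d5:5  d6:5  d7:5  d8:5 ⇒ 7.
Reduction 12 − 7 = 5.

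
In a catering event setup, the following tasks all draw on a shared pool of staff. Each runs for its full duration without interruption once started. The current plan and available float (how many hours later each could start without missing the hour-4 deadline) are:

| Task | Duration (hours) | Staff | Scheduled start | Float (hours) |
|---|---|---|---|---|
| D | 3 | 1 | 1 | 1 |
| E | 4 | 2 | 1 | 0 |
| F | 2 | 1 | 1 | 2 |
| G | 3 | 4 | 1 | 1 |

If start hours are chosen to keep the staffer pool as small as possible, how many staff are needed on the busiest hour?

Schedule D@1, E@1, F@1, G@1: h1:8  h2:8  h3:7  h4:2 — peak 8.
No arrangement of the 12 feasible schedules does better.

8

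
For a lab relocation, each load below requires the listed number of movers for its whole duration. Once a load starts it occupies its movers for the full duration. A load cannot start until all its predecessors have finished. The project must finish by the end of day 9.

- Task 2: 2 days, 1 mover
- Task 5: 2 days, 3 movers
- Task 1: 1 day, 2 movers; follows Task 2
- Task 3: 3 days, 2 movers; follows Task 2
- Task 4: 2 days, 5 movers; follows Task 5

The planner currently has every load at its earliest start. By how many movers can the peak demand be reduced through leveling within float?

Early-start peak: d1:4  d2:4  d3:9  d4:7  d5:2  d6:0  d7:0  d8:0  d9:0 ⇒ 9.
Leveled (Task 2@1, Task 5@1, Task 1@3, Task 3@3, Task 4@6): d1:4  d2:4  d3:4  d4:2  d5:2  d6:5  d7:5  d8:0  d9:0 ⇒ 5.
Reduction 9 − 5 = 4.

4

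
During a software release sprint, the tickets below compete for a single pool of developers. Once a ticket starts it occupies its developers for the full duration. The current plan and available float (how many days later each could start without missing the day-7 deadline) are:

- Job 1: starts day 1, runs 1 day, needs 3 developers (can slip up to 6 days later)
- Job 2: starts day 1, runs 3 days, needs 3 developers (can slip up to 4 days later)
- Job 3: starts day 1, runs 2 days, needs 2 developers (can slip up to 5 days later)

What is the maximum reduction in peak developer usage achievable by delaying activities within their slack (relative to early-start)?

5

Early-start peak: d1:8  d2:5  d3:3  d4:0  d5:0  d6:0  d7:0 ⇒ 8.
Leveled (Job 1@1, Job 2@2, Job 3@5): d1:3  d2:3  d3:3  d4:3  d5:2  d6:2  d7:0 ⇒ 3.
Reduction 8 − 3 = 5.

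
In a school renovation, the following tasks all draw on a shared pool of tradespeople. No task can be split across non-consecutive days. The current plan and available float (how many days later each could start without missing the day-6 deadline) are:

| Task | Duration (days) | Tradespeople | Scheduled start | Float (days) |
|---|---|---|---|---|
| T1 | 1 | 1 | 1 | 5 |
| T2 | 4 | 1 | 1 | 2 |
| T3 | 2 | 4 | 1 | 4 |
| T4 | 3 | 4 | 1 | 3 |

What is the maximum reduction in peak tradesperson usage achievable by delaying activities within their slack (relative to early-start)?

5

Early-start peak: d1:10  d2:9  d3:5  d4:1  d5:0  d6:0 ⇒ 10.
Leveled (T1@1, T2@1, T3@2, T4@4): d1:2  d2:5  d3:5  d4:5  d5:4  d6:4 ⇒ 5.
Reduction 10 − 5 = 5.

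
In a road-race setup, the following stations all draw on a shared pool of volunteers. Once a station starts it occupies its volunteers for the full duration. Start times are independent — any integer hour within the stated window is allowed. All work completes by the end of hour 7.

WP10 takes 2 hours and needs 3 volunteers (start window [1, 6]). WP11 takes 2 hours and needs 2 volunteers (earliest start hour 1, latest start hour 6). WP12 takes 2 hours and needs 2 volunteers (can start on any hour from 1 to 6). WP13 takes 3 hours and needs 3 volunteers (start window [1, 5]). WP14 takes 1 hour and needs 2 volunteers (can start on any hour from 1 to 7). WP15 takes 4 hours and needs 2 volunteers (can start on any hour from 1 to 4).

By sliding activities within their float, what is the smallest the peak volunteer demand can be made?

Early-start (WP10@1, WP11@1, WP12@1, WP13@1, WP14@1, WP15@1) gives peak 14: h1:14  h2:12  h3:5  h4:2  h5:0  h6:0  h7:0.
Shift WP12→3, WP13→5, WP14→3, WP15→4.
Schedule WP10@1, WP11@1, WP12@3, WP13@5, WP14@3, WP15@4: h1:5  h2:5  h3:4  h4:4  h5:5  h6:5  h7:5 — peak 5.
Total volunteer-hours = 33 over 7 hours ⇒ peak ≥ ⌈33/7⌉ = 5, so 5 is optimal.

5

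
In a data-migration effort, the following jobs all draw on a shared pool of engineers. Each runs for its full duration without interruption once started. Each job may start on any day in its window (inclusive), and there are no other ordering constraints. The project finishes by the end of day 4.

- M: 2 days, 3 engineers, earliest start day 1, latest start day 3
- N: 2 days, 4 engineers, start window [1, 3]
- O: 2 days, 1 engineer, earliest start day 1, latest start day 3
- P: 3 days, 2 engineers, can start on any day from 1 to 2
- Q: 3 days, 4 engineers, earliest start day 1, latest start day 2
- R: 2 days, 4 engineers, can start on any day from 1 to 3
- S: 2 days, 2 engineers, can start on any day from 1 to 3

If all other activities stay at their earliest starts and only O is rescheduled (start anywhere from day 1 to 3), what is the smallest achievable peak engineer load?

19

O@1: d1:20  d2:20  d3:6  d4:0 → peak 20
O@2: d1:19  d2:20  d3:7  d4:0 → peak 20
O@3: d1:19  d2:19  d3:7  d4:1 → peak 19
Best is O@3, peak 19.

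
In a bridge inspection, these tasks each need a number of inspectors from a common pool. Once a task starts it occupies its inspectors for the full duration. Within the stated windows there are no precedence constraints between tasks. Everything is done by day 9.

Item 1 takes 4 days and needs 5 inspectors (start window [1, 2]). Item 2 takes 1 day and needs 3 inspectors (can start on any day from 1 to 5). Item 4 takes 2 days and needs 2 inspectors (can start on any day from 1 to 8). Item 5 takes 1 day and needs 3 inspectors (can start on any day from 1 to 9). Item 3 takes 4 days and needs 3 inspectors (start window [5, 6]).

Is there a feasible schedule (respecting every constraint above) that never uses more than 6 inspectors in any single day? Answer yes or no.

Schedule Item 1@1, Item 2@5, Item 4@5, Item 5@7, Item 3@6: d1:5  d2:5  d3:5  d4:5  d5:5  d6:5  d7:6  d8:3  d9:3 — peak 6 ≤ 6.

yes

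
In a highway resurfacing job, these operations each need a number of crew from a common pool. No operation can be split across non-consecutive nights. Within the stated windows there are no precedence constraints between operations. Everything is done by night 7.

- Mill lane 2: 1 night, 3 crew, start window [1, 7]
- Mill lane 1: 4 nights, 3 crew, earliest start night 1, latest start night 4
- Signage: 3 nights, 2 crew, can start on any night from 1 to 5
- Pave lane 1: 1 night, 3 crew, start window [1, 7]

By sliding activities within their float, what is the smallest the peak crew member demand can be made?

5

Early-start (Mill lane 2@1, Mill lane 1@1, Signage@1, Pave lane 1@1) gives peak 11: n1:11  n2:5  n3:5  n4:3  n5:0  n6:0  n7:0.
Shift Mill lane 1→2, Pave lane 1→6.
Schedule Mill lane 2@1, Mill lane 1@2, Signage@1, Pave lane 1@6: n1:5  n2:5  n3:5  n4:3  n5:3  n6:3  n7:0 — peak 5.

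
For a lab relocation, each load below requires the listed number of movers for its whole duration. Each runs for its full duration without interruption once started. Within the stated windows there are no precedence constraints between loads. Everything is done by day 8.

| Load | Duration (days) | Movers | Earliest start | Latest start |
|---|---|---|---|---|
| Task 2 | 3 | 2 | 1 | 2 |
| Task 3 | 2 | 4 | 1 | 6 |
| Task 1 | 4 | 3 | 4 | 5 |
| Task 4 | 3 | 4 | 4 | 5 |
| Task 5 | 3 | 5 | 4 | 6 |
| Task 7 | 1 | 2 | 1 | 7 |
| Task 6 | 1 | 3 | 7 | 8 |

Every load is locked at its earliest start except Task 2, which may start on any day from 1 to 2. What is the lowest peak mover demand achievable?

Task 2@1: d1:8  d2:6  d3:2  d4:12  d5:12  d6:12  d7:6  d8:0 → peak 12
Task 2@2: d1:6  d2:6  d3:2  d4:14  d5:12  d6:12  d7:6  d8:0 → peak 14
Best is Task 2@1, peak 12.

12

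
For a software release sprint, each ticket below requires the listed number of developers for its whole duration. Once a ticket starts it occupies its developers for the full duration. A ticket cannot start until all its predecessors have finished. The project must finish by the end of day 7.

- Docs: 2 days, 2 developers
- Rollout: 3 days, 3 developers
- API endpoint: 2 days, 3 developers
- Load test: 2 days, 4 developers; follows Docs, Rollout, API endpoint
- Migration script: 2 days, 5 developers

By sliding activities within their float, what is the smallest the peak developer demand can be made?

Early-start (Docs@1, Rollout@1, API endpoint@1, Load test@4, Migration script@1) gives peak 13: d1:13  d2:13  d3:3  d4:4  d5:4  d6:0  d7:0.
Shift Rollout→3, API endpoint→3, Load test→6.
Schedule Docs@1, Rollout@3, API endpoint@3, Load test@6, Migration script@1: d1:7  d2:7  d3:6  d4:6  d5:3  d6:4  d7:4 — peak 7.

7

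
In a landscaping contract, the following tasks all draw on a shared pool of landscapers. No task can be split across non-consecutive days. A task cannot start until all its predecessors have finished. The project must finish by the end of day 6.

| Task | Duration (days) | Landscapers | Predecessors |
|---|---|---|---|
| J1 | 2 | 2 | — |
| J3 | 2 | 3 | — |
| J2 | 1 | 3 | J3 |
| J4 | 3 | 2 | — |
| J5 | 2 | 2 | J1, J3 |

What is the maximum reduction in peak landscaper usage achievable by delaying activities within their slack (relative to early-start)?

2

Early-start peak: d1:7  d2:7  d3:7  d4:2  d5:0  d6:0 ⇒ 7.
Leveled (J1@1, J3@1, J2@3, J4@3, J5@4): d1:5  d2:5  d3:5  d4:4  d5:4  d6:0 ⇒ 5.
Reduction 7 − 5 = 2.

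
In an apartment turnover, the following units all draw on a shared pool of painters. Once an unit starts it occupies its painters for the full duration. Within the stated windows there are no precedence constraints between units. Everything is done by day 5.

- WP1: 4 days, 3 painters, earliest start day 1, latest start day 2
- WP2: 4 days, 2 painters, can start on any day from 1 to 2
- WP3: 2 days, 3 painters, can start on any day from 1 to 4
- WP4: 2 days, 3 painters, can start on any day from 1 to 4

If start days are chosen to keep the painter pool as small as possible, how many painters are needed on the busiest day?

8

Early-start (WP1@1, WP2@1, WP3@1, WP4@1) gives peak 11: d1:11  d2:11  d3:5  d4:5  d5:0.
Shift WP4→3.
Schedule WP1@1, WP2@1, WP3@1, WP4@3: d1:8  d2:8  d3:8  d4:8  d5:0 — peak 8.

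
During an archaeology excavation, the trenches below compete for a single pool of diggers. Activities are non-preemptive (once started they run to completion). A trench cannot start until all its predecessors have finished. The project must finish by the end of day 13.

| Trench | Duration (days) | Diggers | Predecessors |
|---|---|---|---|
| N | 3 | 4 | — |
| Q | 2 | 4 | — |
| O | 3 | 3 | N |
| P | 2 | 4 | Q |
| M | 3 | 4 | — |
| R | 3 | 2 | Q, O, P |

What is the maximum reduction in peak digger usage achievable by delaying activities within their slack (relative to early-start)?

Early-start peak: d1:12  d2:12  d3:12  d4:7  d5:3  d6:3  d7:2  d8:2  d9:2  d10:0  d11:0  d12:0  d13:0 ⇒ 12.
Leveled (N@1, Q@4, O@6, P@9, M@11, R@11): d1:4  d2:4  d3:4  d4:4  d5:4  d6:3  d7:3  d8:3  d9:4  d10:4  d11:6  d12:6  d13:6 ⇒ 6.
Reduction 12 − 6 = 6.

6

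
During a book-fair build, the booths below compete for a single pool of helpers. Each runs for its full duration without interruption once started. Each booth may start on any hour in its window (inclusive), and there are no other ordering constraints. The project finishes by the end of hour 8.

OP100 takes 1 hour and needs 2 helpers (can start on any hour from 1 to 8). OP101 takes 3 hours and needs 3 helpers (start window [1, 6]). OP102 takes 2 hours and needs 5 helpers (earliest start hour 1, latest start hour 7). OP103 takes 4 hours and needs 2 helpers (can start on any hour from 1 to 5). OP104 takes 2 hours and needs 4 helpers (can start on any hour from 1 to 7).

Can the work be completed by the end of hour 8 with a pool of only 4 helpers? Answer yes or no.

Total helper-hours = 37; over 8 hours the average is 37/8 > 4, so some hour must exceed 4.

no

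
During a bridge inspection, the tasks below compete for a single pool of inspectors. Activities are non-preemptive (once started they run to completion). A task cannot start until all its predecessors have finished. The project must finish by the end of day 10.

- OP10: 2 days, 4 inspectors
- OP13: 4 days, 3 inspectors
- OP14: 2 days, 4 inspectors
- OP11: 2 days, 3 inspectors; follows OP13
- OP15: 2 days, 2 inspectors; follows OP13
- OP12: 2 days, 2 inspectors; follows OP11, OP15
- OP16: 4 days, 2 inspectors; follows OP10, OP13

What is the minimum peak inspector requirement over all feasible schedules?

7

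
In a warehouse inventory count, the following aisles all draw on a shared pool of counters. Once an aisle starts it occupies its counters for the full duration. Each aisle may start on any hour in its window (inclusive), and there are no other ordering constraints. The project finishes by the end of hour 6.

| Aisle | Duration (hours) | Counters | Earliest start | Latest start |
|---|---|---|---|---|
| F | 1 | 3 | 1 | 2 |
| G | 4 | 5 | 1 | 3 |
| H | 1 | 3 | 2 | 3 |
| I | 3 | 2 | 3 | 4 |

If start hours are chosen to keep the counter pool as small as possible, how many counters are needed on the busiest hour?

7

Early-start (F@1, G@1, H@2, I@3) gives peak 8: h1:8  h2:8  h3:7  h4:7  h5:2  h6:0.
Shift G→3.
Schedule F@1, G@3, H@2, I@3: h1:3  h2:3  h3:7  h4:7  h5:7  h6:5 — peak 7.
No arrangement of the 24 feasible schedules does better.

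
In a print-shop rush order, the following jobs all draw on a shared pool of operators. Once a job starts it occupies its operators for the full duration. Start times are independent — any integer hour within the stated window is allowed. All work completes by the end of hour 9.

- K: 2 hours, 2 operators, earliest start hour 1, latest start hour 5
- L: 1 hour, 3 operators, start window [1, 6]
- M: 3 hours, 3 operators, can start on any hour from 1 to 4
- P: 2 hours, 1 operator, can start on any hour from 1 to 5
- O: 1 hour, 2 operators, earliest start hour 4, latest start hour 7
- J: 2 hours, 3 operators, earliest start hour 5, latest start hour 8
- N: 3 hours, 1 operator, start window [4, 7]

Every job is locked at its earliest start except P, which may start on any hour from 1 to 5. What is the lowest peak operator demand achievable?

P@1: h1:9  h2:6  h3:3  h4:3  h5:4  h6:4  h7:0  h8:0  h9:0 → peak 9
P@2: h1:8  h2:6  h3:4  h4:3  h5:4  h6:4  h7:0  h8:0  h9:0 → peak 8
P@3: h1:8  h2:5  h3:4  h4:4  h5:4  h6:4  h7:0  h8:0  h9:0 → peak 8
P@4: h1:8  h2:5  h3:3  h4:4  h5:5  h6:4  h7:0  h8:0  h9:0 → peak 8
P@5: h1:8  h2:5  h3:3  h4:3  h5:5  h6:5  h7:0  h8:0  h9:0 → peak 8
Best is P@2, peak 8.

8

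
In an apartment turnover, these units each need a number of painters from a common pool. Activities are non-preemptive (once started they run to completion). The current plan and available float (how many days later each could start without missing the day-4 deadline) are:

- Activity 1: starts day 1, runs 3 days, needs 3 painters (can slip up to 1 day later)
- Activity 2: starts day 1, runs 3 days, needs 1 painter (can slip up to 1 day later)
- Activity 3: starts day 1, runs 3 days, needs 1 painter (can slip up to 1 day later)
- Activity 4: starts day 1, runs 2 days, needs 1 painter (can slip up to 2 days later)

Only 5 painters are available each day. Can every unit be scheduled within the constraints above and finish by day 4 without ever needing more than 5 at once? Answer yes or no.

no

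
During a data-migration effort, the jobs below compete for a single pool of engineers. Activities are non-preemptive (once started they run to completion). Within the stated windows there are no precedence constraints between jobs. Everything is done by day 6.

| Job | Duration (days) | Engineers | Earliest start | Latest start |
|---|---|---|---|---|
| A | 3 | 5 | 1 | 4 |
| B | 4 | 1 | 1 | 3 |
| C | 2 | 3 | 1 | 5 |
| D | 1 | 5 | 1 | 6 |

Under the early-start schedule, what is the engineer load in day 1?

14

At early start, day 1 has: A, B, C, D.
Demand: 5 + 1 + 3 + 5 = 14.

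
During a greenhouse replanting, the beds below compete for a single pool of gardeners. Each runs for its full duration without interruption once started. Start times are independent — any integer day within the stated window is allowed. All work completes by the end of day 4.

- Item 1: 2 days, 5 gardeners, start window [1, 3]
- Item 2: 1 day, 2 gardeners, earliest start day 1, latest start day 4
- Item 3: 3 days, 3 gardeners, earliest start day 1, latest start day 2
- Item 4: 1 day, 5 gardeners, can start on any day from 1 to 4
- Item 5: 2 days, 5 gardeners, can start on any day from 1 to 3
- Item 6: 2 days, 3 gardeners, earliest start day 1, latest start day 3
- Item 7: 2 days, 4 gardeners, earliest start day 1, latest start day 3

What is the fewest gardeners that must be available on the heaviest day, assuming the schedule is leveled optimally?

Early-start (Item 1@1, Item 2@1, Item 3@1, Item 4@1, Item 5@1, Item 6@1, Item 7@1) gives peak 27: d1:27  d2:20  d3:3  d4:0.
Shift Item 2→2, Item 3→2, Item 5→3, Item 7→3.
Schedule Item 1@1, Item 2@2, Item 3@2, Item 4@1, Item 5@3, Item 6@1, Item 7@3: d1:13  d2:13  d3:12  d4:12 — peak 13.
Total gardener-days = 50 over 4 days ⇒ peak ≥ ⌈50/4⌉ = 13, so 13 is optimal.

13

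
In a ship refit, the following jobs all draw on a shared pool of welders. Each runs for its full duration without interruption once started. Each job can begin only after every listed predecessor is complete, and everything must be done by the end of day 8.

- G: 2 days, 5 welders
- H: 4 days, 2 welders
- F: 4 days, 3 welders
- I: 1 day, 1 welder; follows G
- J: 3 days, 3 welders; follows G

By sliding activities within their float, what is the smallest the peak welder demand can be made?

7

Early-start (G@1, H@1, F@1, I@3, J@3) gives peak 10: d1:10  d2:10  d3:9  d4:8  d5:3  d6:0  d7:0  d8:0.
Shift F→3, J→5.
Schedule G@1, H@1, F@3, I@3, J@5: d1:7  d2:7  d3:6  d4:5  d5:6  d6:6  d7:3  d8:0 — peak 7.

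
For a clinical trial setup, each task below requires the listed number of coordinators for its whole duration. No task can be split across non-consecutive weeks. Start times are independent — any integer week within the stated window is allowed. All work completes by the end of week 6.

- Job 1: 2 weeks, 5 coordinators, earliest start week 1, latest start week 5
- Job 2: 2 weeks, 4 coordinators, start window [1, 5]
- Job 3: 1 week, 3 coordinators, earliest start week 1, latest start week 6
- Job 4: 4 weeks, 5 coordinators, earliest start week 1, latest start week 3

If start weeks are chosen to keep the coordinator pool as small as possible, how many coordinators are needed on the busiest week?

Early-start (Job 1@1, Job 2@1, Job 3@1, Job 4@1) gives peak 17: w1:17  w2:14  w3:5  w4:5  w5:0  w6:0.
Shift Job 3→3, Job 4→3.
Schedule Job 1@1, Job 2@1, Job 3@3, Job 4@3: w1:9  w2:9  w3:8  w4:5  w5:5  w6:5 — peak 9.

9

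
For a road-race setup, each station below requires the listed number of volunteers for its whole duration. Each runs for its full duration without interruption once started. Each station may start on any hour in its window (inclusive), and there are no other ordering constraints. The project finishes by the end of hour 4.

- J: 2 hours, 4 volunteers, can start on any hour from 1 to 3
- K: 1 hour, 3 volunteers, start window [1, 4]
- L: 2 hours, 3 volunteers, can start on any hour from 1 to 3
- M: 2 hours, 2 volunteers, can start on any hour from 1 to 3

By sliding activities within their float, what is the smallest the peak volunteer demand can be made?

6

Early-start (J@1, K@1, L@1, M@1) gives peak 12: h1:12  h2:9  h3:0  h4:0.
Shift K→3, L→3.
Schedule J@1, K@3, L@3, M@1: h1:6  h2:6  h3:6  h4:3 — peak 6.
Total volunteer-hours = 21 over 4 hours ⇒ peak ≥ ⌈21/4⌉ = 6, so 6 is optimal.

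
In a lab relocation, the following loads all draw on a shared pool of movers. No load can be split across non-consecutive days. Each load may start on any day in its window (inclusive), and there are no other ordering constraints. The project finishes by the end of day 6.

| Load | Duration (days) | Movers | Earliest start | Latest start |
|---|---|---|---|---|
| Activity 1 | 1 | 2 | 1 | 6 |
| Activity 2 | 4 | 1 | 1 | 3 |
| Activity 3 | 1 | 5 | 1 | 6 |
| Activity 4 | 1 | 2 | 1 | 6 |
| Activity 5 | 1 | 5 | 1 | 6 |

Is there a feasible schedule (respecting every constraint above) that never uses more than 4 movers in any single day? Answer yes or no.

The minimum achievable peak is 5; 4 < 5, so no feasible schedule stays within the cap.

no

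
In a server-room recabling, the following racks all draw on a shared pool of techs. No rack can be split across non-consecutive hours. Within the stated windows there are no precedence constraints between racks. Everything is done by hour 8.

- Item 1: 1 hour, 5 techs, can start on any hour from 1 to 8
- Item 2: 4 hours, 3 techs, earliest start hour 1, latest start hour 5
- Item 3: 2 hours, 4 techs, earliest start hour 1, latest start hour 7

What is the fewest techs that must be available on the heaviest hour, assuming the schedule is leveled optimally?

Early-start (Item 1@1, Item 2@1, Item 3@1) gives peak 12: h1:12  h2:7  h3:3  h4:3  h5:0  h6:0  h7:0  h8:0.
Shift Item 2→2, Item 3→6.
Schedule Item 1@1, Item 2@2, Item 3@6: h1:5  h2:3  h3:3  h4:3  h5:3  h6:4  h7:4  h8:0 — peak 5.

5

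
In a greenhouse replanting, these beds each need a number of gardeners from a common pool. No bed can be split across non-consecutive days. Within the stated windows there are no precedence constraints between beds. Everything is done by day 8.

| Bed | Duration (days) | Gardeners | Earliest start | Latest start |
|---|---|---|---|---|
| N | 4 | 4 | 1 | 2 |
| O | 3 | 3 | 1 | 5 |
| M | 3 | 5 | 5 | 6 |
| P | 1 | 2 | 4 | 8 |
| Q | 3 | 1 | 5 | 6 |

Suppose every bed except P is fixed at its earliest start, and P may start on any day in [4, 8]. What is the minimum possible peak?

P@4: d1:7  d2:7  d3:7  d4:6  d5:6  d6:6  d7:6  d8:0 → peak 7
P@5: d1:7  d2:7  d3:7  d4:4  d5:8  d6:6  d7:6  d8:0 → peak 8
P@6: d1:7  d2:7  d3:7  d4:4  d5:6  d6:8  d7:6  d8:0 → peak 8
P@7: d1:7  d2:7  d3:7  d4:4  d5:6  d6:6  d7:8  d8:0 → peak 8
P@8: d1:7  d2:7  d3:7  d4:4  d5:6  d6:6  d7:6  d8:2 → peak 7
Best is P@4, peak 7.

7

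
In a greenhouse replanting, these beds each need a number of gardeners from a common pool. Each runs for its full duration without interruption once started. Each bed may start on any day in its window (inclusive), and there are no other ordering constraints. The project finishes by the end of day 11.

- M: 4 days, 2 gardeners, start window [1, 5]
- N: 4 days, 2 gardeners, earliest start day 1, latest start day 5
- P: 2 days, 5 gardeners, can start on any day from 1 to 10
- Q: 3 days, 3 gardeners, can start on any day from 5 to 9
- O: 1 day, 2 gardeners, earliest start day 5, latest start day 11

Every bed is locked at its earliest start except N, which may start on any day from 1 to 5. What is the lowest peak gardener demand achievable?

7

N@1: d1:9  d2:9  d3:4  d4:4  d5:5  d6:3  d7:3  d8:0  d9:0  d10:0  d11:0 → peak 9
N@2: d1:7  d2:9  d3:4  d4:4  d5:7  d6:3  d7:3  d8:0  d9:0  d10:0  d11:0 → peak 9
N@3: d1:7  d2:7  d3:4  d4:4  d5:7  d6:5  d7:3  d8:0  d9:0  d10:0  d11:0 → peak 7
N@4: d1:7  d2:7  d3:2  d4:4  d5:7  d6:5  d7:5  d8:0  d9:0  d10:0  d11:0 → peak 7
N@5: d1:7  d2:7  d3:2  d4:2  d5:7  d6:5  d7:5  d8:2  d9:0  d10:0  d11:0 → peak 7
Best is N@3, peak 7.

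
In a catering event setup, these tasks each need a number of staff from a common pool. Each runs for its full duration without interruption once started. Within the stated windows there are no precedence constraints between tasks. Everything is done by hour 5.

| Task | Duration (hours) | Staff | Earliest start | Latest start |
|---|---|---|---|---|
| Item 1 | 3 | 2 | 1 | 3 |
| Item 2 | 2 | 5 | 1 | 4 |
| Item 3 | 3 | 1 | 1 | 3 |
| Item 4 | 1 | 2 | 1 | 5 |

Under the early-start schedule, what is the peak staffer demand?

10

Early-start schedule: Item 1@1, Item 2@1, Item 3@1, Item 4@1.
Load per hour: hour 1: 10, hour 2: 8, hour 3: 3, hour 4: 0, hour 5: 0.
Peak is 10.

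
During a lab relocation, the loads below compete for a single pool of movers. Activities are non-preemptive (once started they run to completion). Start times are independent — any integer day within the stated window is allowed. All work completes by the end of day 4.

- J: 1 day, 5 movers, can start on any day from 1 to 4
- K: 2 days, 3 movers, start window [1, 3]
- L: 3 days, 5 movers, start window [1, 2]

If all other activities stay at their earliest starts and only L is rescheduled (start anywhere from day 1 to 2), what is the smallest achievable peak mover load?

8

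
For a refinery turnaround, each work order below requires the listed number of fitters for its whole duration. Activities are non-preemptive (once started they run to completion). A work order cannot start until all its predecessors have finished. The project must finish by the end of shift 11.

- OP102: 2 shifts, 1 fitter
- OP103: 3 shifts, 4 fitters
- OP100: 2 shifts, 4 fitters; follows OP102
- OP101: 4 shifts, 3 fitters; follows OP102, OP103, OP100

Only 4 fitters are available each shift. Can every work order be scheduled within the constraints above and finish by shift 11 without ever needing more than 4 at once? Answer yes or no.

yes

Schedule OP102@1, OP103@3, OP100@6, OP101@8: s1:1  s2:1  s3:4  s4:4  s5:4  s6:4  s7:4  s8:3  s9:3  s10:3  s11:3 — peak 4 ≤ 4.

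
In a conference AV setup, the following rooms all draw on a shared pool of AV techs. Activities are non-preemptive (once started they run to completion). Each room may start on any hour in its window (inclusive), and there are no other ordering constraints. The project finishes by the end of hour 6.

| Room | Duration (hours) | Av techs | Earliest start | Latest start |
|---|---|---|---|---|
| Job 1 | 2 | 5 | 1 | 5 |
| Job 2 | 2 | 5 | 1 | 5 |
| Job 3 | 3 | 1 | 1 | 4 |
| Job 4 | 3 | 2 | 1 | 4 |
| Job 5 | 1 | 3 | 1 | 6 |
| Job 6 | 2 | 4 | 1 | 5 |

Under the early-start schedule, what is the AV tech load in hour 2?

At early start, hour 2 has: Job 1, Job 2, Job 3, Job 4, Job 6.
Demand: 5 + 5 + 1 + 2 + 4 = 17.

17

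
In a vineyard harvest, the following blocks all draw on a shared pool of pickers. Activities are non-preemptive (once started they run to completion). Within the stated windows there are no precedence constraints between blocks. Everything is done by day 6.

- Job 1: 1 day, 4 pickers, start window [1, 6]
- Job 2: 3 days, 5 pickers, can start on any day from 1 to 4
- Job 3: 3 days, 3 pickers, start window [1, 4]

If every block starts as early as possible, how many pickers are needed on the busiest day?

Early-start schedule: Job 1@1, Job 2@1, Job 3@1.
Load per day: day 1: 12, day 2: 8, day 3: 8, day 4: 0, day 5: 0, day 6: 0.
Peak is 12.

12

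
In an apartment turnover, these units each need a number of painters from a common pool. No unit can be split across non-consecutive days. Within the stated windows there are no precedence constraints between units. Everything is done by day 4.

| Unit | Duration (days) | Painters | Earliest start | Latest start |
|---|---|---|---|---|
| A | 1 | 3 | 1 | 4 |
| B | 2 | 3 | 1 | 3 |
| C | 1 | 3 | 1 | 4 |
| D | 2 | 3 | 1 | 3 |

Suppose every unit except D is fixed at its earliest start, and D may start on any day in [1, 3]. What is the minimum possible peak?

D@1: d1:12  d2:6  d3:0  d4:0 → peak 12
D@2: d1:9  d2:6  d3:3  d4:0 → peak 9
D@3: d1:9  d2:3  d3:3  d4:3 → peak 9
Best is D@2, peak 9.

9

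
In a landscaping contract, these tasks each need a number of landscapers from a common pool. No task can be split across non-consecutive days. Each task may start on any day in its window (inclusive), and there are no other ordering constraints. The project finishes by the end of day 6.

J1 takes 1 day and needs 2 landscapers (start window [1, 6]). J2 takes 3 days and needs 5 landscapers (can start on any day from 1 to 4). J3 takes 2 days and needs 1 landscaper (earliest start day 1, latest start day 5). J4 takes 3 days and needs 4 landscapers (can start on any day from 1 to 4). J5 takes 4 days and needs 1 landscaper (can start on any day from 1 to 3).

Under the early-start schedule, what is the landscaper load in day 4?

At early start, day 4 has: J5.
Demand: 1 = 1.

1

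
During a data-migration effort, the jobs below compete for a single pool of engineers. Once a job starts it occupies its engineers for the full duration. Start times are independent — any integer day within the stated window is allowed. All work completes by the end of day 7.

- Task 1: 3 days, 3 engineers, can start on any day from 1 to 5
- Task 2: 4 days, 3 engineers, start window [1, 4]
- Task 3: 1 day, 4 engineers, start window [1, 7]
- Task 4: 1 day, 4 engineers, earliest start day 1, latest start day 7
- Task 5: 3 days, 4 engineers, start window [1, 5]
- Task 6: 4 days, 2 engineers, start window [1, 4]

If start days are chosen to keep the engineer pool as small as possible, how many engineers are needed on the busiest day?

Early-start (Task 1@1, Task 2@1, Task 3@1, Task 4@1, Task 5@1, Task 6@1) gives peak 20: d1:20  d2:12  d3:12  d4:5  d5:0  d6:0  d7:0.
Shift Task 3→5, Task 4→6, Task 5→5.
Schedule Task 1@1, Task 2@1, Task 3@5, Task 4@6, Task 5@5, Task 6@1: d1:8  d2:8  d3:8  d4:5  d5:8  d6:8  d7:4 — peak 8.

8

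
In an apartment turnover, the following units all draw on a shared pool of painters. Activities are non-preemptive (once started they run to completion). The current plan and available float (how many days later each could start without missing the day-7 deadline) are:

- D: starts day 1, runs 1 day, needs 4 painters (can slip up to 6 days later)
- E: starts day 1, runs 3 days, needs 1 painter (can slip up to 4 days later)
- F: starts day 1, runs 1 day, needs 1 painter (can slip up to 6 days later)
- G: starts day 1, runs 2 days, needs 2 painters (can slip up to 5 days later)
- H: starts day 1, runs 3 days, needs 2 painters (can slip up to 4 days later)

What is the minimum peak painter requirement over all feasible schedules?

Early-start (D@1, E@1, F@1, G@1, H@1) gives peak 10: d1:10  d2:5  d3:3  d4:0  d5:0  d6:0  d7:0.
Shift E→2, F→2, G→2, H→4.
Schedule D@1, E@2, F@2, G@2, H@4: d1:4  d2:4  d3:3  d4:3  d5:2  d6:2  d7:0 — peak 4.

4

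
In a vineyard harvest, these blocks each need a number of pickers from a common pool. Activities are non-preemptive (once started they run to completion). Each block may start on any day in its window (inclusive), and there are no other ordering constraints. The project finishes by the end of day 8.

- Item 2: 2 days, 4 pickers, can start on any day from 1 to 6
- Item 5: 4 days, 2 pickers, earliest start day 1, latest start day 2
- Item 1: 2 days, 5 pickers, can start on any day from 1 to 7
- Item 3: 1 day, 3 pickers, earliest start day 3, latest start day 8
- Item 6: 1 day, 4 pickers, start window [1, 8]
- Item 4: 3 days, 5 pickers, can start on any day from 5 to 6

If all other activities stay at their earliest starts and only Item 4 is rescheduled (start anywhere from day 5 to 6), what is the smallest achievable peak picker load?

15

Item 4@5: d1:15  d2:11  d3:5  d4:2  d5:5  d6:5  d7:5  d8:0 → peak 15
Item 4@6: d1:15  d2:11  d3:5  d4:2  d5:0  d6:5  d7:5  d8:5 → peak 15
Best is Item 4@5, peak 15.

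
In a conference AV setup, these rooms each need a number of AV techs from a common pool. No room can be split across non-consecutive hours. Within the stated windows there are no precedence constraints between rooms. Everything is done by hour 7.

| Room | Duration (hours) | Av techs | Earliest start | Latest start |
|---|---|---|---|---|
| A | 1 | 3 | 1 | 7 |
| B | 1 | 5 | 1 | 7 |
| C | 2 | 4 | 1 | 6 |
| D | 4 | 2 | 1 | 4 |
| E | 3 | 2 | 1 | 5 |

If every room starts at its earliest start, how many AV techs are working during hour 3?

At early start, hour 3 has: D, E.
Demand: 2 + 2 = 4.

4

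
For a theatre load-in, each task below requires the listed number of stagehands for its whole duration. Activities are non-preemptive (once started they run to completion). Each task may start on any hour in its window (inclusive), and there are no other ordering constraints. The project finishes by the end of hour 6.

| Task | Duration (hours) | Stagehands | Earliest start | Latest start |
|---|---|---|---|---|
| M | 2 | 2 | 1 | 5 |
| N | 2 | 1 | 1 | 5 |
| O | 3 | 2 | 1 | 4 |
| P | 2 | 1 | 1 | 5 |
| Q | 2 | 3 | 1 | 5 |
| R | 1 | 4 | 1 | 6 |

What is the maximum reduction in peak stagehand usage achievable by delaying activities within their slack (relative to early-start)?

Early-start peak: h1:13  h2:9  h3:2  h4:0  h5:0  h6:0 ⇒ 13.
Leveled (M@1, N@1, O@1, P@3, Q@4, R@6): h1:5  h2:5  h3:3  h4:4  h5:3  h6:4 ⇒ 5.
Reduction 13 − 5 = 8.

8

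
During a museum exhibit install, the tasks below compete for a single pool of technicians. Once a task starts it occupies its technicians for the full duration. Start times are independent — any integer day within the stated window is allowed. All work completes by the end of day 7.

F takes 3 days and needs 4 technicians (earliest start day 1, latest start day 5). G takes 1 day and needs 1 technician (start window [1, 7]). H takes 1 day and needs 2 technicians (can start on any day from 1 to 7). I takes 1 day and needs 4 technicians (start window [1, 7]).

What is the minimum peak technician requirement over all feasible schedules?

4

Early-start (F@1, G@1, H@1, I@1) gives peak 11: d1:11  d2:4  d3:4  d4:0  d5:0  d6:0  d7:0.
Shift G→4, H→4, I→5.
Schedule F@1, G@4, H@4, I@5: d1:4  d2:4  d3:4  d4:3  d5:4  d6:0  d7:0 — peak 4.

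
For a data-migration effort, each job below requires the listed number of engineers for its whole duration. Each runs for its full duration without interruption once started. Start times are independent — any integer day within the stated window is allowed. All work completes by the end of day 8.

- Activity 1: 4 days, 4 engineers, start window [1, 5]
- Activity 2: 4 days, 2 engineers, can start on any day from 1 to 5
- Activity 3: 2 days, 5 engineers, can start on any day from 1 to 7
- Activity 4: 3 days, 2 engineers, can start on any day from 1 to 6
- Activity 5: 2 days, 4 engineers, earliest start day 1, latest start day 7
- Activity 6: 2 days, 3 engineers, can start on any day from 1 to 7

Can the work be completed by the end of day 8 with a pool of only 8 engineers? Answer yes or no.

Schedule Activity 1@1, Activity 2@1, Activity 3@5, Activity 4@1, Activity 5@7, Activity 6@5: d1:8  d2:8  d3:8  d4:6  d5:8  d6:8  d7:4  d8:4 — peak 8 ≤ 8.

yes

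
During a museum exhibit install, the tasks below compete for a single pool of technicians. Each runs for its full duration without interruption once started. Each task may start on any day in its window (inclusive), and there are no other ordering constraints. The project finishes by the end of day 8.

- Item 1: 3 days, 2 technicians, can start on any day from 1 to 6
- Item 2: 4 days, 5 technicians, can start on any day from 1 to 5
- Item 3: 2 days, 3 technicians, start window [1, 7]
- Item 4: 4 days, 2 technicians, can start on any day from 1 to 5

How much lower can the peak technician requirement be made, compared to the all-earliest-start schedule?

5

Early-start peak: d1:12  d2:12  d3:9  d4:7  d5:0  d6:0  d7:0  d8:0 ⇒ 12.
Leveled (Item 1@1, Item 2@1, Item 3@5, Item 4@4): d1:7  d2:7  d3:7  d4:7  d5:5  d6:5  d7:2  d8:0 ⇒ 7.
Reduction 12 − 7 = 5.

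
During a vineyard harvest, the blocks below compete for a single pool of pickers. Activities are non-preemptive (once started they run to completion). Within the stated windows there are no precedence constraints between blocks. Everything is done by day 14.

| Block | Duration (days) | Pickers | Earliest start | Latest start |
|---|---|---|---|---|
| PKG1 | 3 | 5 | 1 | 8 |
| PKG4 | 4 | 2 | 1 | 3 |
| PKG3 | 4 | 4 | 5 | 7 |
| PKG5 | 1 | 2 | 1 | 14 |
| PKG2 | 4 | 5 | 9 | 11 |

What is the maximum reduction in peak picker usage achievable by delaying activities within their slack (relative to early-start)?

Early-start peak: d1:9  d2:7  d3:7  d4:2  d5:4  d6:4  d7:4  d8:4  d9:5  d10:5  d11:5  d12:5  d13:0  d14:0 ⇒ 9.
Leveled (PKG1@1, PKG4@1, PKG3@5, PKG5@4, PKG2@9): d1:7  d2:7  d3:7  d4:4  d5:4  d6:4  d7:4  d8:4  d9:5  d10:5  d11:5  d12:5  d13:0  d14:0 ⇒ 7.
Reduction 9 − 7 = 2.

2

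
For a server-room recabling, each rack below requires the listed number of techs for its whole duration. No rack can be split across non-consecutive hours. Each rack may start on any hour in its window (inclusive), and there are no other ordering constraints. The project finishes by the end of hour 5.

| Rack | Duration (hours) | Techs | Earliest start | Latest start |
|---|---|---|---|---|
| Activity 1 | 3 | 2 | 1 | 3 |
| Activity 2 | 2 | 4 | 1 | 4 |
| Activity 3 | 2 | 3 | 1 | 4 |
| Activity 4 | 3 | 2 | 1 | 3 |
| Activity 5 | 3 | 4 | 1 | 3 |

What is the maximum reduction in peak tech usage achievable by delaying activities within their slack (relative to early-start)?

7

Early-start peak: h1:15  h2:15  h3:8  h4:0  h5:0 ⇒ 15.
Leveled (Activity 1@1, Activity 2@1, Activity 3@4, Activity 4@1, Activity 5@3): h1:8  h2:8  h3:8  h4:7  h5:7 ⇒ 8.
Reduction 15 − 8 = 7.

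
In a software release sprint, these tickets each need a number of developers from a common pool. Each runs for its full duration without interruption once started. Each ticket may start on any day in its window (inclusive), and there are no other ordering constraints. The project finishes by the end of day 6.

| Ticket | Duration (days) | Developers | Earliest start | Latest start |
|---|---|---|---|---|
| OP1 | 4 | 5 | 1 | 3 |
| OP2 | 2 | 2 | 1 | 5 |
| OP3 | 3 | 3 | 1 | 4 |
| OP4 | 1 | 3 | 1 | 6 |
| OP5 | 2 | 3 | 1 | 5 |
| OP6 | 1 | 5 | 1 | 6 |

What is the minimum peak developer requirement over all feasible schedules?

Early-start (OP1@1, OP2@1, OP3@1, OP4@1, OP5@1, OP6@1) gives peak 21: d1:21  d2:13  d3:8  d4:5  d5:0  d6:0.
Shift OP2→4, OP4→5, OP5→5, OP6→6.
Schedule OP1@1, OP2@4, OP3@1, OP4@5, OP5@5, OP6@6: d1:8  d2:8  d3:8  d4:7  d5:8  d6:8 — peak 8.
Total developer-days = 47 over 6 days ⇒ peak ≥ ⌈47/6⌉ = 8, so 8 is optimal.

8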